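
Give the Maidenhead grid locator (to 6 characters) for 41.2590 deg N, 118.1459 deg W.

DN01wg

Offset from 180°W / 90°S: lon 61.8541°, lat 131.2590°.
Field: lon ⌊61.8541/20⌋ = 3 → D; lat ⌊131.2590/10⌋ = 13 → N.
Square: lon ⌊1.8541/2⌋ = 0; lat ⌊1.2590/1⌋ = 1.
Subsquare: lon ⌊1.8541/0.0833333⌋ = 22 → w; lat ⌊0.2590/0.0416667⌋ = 6 → g.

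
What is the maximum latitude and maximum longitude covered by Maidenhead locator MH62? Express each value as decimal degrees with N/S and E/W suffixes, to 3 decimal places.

17.000° S, 74.000° E

Field M=12, H=7: +12·20° lon, +7·10° lat → SW at lon 60°, lat -20°.
Square 6, 2: +6·2° lon, +2·1° lat → SW at lon 72°, lat -18°.
Cell spans 2° lon × 1° lat. NE corner is SW corner plus one full cell.
latitude 17.000° S, longitude 74.000° E.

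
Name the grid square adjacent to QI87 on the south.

Latitude square 7; −1 → 6.
The longitude characters are unchanged.

QI86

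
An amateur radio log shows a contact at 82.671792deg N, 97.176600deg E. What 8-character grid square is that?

NR82oq11

Shift to the Maidenhead origin (180°W, 90°S): lon 277.17660, lat 172.67179.
Field (20°×10°, letters A–R): lon ⌊277.17660/20⌋ = 13 → N; lat ⌊172.67179/10⌋ = 17 → R.
Square (2°×1°, digits 0–9): lon ⌊17.17660/2⌋ = 8; lat ⌊2.67179/1⌋ = 2.
Subsquare (5′×2.5′, letters a–x): lon ⌊1.17660/0.0833333⌋ = 14 → o; lat ⌊0.67179/0.0416667⌋ = 16 → q.
Extended square (30″×15″, digits 0–9): lon ⌊0.00993/0.00833333⌋ = 1; lat ⌊0.00513/0.00416667⌋ = 1.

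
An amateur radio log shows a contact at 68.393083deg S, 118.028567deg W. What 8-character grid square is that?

Add 180° to longitude and 90° to latitude: 61.97143, 21.60692.
Field: lon ⌊61.97143/20⌋ = 3 → D; lat ⌊21.60692/10⌋ = 2 → C.
Square: lon ⌊1.97143/2⌋ = 0; lat ⌊1.60692/1⌋ = 1.
Subsquare: lon ⌊1.97143/0.0833333⌋ = 23 → x; lat ⌊0.60692/0.0416667⌋ = 14 → o.
Extended square: lon ⌊0.05477/0.00833333⌋ = 6; lat ⌊0.02358/0.00416667⌋ = 5.

DC01xo65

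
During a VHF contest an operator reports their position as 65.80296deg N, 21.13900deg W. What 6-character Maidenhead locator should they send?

Add 180° to longitude and 90° to latitude: 158.8610, 155.8030.
Field: lon ⌊158.8610/20⌋ = 7 → H; lat ⌊155.8030/10⌋ = 15 → P.
Square: lon ⌊18.8610/2⌋ = 9; lat ⌊5.8030/1⌋ = 5.
Subsquare: lon ⌊0.8610/0.0833333⌋ = 10 → k; lat ⌊0.8030/0.0416667⌋ = 19 → t.

HP95kt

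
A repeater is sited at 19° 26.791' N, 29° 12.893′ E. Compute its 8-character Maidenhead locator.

Shift to the Maidenhead origin (180°W, 90°S): lon 209.21488, lat 109.44652.
Field: lon ⌊209.21488/20⌋ = 10 → K; lat ⌊109.44652/10⌋ = 10 → K.
Square: lon ⌊9.21488/2⌋ = 4; lat ⌊9.44652/1⌋ = 9.
Subsquare: lon ⌊1.21488/0.0833333⌋ = 14 → o; lat ⌊0.44652/0.0416667⌋ = 10 → k.
Extended square: lon ⌊0.04822/0.00833333⌋ = 5; lat ⌊0.02985/0.00416667⌋ = 7.

KK49ok57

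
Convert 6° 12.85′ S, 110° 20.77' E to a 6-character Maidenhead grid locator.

OI53es

Shift to the Maidenhead origin (180°W, 90°S): lon 290.3462, lat 83.7858.
Field: 290.3462/20 → 14 → O, 83.7858/10 → 8 → I; chars OI.
Square: 10.3462/2 → 5, 3.7858/1 → 3; chars 53.
Subsquare: 0.3462/0.0833333 → 4 → e, 0.7858/0.0416667 → 18 → s; chars es.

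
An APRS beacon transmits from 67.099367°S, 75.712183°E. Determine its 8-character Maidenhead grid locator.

MC72uv56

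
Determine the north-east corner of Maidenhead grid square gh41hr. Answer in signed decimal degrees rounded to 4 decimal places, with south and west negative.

-18.2500, -51.3333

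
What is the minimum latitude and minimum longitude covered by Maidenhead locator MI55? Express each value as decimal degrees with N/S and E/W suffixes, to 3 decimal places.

5.000° S, 70.000° E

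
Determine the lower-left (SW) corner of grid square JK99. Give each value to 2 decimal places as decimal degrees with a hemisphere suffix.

Field J=9, K=10: +9·20° lon, +10·10° lat → SW at lon 0°, lat 10°.
Square 9, 9: +9·2° lon, +9·1° lat → SW at lon 18°, lat 19°.
latitude 19.00° N, longitude 18.00° E.

19.00° N, 18.00° E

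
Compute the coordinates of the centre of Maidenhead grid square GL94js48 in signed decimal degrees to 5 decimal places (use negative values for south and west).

24.78542, -41.21250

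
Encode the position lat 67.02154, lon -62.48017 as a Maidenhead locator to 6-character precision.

Add 180° to longitude and 90° to latitude: 117.5198, 157.0215.
Field: lon ⌊117.5198/20⌋ = 5 → F; lat ⌊157.0215/10⌋ = 15 → P.
Square: lon ⌊17.5198/2⌋ = 8; lat ⌊7.0215/1⌋ = 7.
Subsquare: lon ⌊1.5198/0.0833333⌋ = 18 → s; lat ⌊0.0215/0.0416667⌋ = 0 → a.

FP87sa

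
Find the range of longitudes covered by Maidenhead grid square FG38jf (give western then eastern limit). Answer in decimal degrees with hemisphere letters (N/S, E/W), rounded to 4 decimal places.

73.2500° W, 73.1667° W

Field F=5, G=6: +5·20° lon, +6·10° lat → SW at lon -80°, lat -30°.
Square 3, 8: +3·2° lon, +8·1° lat → SW at lon -74°, lat -22°.
Subsquare j=9, f=5: +9·0.0833333° lon, +5·0.0416667° lat → SW at lon -73.25°, lat -21.7917°.
Cell spans 0.0833333° lon × 0.0416667° lat.
west 73.2500° W, east 73.1667° W.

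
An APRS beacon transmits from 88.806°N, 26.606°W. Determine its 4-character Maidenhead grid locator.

Add 180° to longitude and 90° to latitude: 153.39, 178.81.
Field: 153.39/20 → 7 → H, 178.81/10 → 17 → R; chars HR.
Square: 13.39/2 → 6, 8.81/1 → 8; chars 68.

HR68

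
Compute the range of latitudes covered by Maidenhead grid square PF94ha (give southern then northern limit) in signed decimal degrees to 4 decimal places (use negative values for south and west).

-36.0000, -35.9583

Field P=15, F=5: +15·20° lon, +5·10° lat → SW at lon 120°, lat -40°.
Square 9, 4: +9·2° lon, +4·1° lat → SW at lon 138°, lat -36°.
Subsquare h=7, a=0: +7·0.0833333° lon, +0·0.0416667° lat → SW at lon 138.583°, lat -36°.
Cell spans 0.0833333° lon × 0.0416667° lat.
south -36.0000, north -35.9583.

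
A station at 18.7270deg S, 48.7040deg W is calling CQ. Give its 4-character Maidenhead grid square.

GH51

Shift to the Maidenhead origin (180°W, 90°S): lon 131.30, lat 71.27.
Field (20°×10°, letters A–R): lon ⌊131.30/20⌋ = 6 → G; lat ⌊71.27/10⌋ = 7 → H.
Square (2°×1°, digits 0–9): lon ⌊11.30/2⌋ = 5; lat ⌊1.27/1⌋ = 1.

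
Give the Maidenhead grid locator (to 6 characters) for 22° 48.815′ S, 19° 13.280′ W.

IG07je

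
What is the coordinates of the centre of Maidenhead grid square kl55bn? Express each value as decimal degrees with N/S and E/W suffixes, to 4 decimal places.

25.5625° N, 30.1250° E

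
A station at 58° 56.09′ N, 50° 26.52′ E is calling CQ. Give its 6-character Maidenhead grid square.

LO58fw

Add 180° to longitude and 90° to latitude: 230.4420, 148.9348.
Field (20°×10°, letters A–R): lon ⌊230.4420/20⌋ = 11 → L; lat ⌊148.9348/10⌋ = 14 → O.
Square (2°×1°, digits 0–9): lon ⌊10.4420/2⌋ = 5; lat ⌊8.9348/1⌋ = 8.
Subsquare (5′×2.5′, letters a–x): lon ⌊0.4420/0.0833333⌋ = 5 → f; lat ⌊0.9348/0.0416667⌋ = 22 → w.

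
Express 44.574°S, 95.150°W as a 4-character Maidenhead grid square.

EE25

Offset from 180°W / 90°S: lon 84.85°, lat 45.43°.
Field: 84.85/20 → 4 → E, 45.43/10 → 4 → E; chars EE.
Square: 4.85/2 → 2, 5.43/1 → 5; chars 25.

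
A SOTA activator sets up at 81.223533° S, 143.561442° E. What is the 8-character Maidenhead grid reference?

QA18ss76

Offset from 180°W / 90°S: lon 323.56144°, lat 8.77647°.
Field (20°×10°, letters A–R): lon ⌊323.56144/20⌋ = 16 → Q; lat ⌊8.77647/10⌋ = 0 → A.
Square (2°×1°, digits 0–9): lon ⌊3.56144/2⌋ = 1; lat ⌊8.77647/1⌋ = 8.
Subsquare (5′×2.5′, letters a–x): lon ⌊1.56144/0.0833333⌋ = 18 → s; lat ⌊0.77647/0.0416667⌋ = 18 → s.
Extended square (30″×15″, digits 0–9): lon ⌊0.06144/0.00833333⌋ = 7; lat ⌊0.02647/0.00416667⌋ = 6.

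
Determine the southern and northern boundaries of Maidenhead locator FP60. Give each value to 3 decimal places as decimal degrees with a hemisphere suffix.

Field F=5, P=15: +5·20° lon, +15·10° lat → SW at lon -80°, lat 60°.
Square 6, 0: +6·2° lon, +0·1° lat → SW at lon -68°, lat 60°.
Cell spans 2° lon × 1° lat.
south 60.000° N, north 61.000° N.

60.000° N, 61.000° N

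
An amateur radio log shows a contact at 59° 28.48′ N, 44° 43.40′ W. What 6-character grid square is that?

GO79pl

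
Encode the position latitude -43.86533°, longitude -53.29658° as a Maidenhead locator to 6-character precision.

Shift to the Maidenhead origin (180°W, 90°S): lon 126.7034, lat 46.1347.
Field: 126.7034/20 → 6 → G, 46.1347/10 → 4 → E; chars GE.
Square: 6.7034/2 → 3, 6.1347/1 → 6; chars 36.
Subsquare: 0.7034/0.0833333 → 8 → i, 0.1347/0.0416667 → 3 → d; chars id.

GE36id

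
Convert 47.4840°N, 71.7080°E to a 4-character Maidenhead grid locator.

MN57

Shift to the Maidenhead origin (180°W, 90°S): lon 251.71, lat 137.48.
Field: 251.71/20 → 12 → M, 137.48/10 → 13 → N; chars MN.
Square: 11.71/2 → 5, 7.48/1 → 7; chars 57.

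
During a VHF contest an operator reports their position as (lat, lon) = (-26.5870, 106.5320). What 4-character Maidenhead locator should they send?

OG33

Offset from 180°W / 90°S: lon 286.53°, lat 63.41°.
Field: lon ⌊286.53/20⌋ = 14 → O; lat ⌊63.41/10⌋ = 6 → G.
Square: lon ⌊6.53/2⌋ = 3; lat ⌊3.41/1⌋ = 3.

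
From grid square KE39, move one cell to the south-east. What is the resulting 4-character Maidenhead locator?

KE48

Longitude square 3; +1 → 4.
Latitude square 9; −1 → 8.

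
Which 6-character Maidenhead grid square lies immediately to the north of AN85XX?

Latitude subsquare x = 23; +1 → 24, wraps to 0 = a, carry into square.
Latitude square 5; +1 → 6.
The longitude characters are unchanged.

AN86xa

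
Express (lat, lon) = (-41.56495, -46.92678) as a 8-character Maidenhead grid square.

Add 180° to longitude and 90° to latitude: 133.07322, 48.43505.
Field: lon ⌊133.07322/20⌋ = 6 → G; lat ⌊48.43505/10⌋ = 4 → E.
Square: lon ⌊13.07322/2⌋ = 6; lat ⌊8.43505/1⌋ = 8.
Subsquare: lon ⌊1.07322/0.0833333⌋ = 12 → m; lat ⌊0.43505/0.0416667⌋ = 10 → k.
Extended square: lon ⌊0.07322/0.00833333⌋ = 8; lat ⌊0.01838/0.00416667⌋ = 4.

GE68mk84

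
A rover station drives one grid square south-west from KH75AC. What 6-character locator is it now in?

Longitude subsquare a = 0; −1 → -1, wraps to 23 = x, carry into square.
Longitude square 7; −1 → 6.
Latitude subsquare c = 2; −1 → 1 = b.

KH65xb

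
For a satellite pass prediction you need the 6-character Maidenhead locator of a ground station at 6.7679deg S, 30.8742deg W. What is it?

HI43nf

Add 180° to longitude and 90° to latitude: 149.1258, 83.2321.
Field: 149.1258/20 → 7 → H, 83.2321/10 → 8 → I; chars HI.
Square: 9.1258/2 → 4, 3.2321/1 → 3; chars 43.
Subsquare: 1.1258/0.0833333 → 13 → n, 0.2321/0.0416667 → 5 → f; chars nf.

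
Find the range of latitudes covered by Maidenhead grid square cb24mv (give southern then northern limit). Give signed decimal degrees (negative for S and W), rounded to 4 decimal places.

Field C=2, B=1: +2·20° lon, +1·10° lat → SW at lon -140°, lat -80°.
Square 2, 4: +2·2° lon, +4·1° lat → SW at lon -136°, lat -76°.
Subsquare m=12, v=21: +12·0.0833333° lon, +21·0.0416667° lat → SW at lon -135°, lat -75.125°.
Cell spans 0.0833333° lon × 0.0416667° lat.
south -75.1250, north -75.0833.

-75.1250, -75.0833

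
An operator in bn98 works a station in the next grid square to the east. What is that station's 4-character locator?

CN08

Longitude square 9; +1 → 10, wraps to 0, carry into field.
Longitude field B = 1; +1 → 2 = C.
The latitude characters are unchanged.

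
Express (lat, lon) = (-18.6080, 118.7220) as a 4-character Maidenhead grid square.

OH91

Shift to the Maidenhead origin (180°W, 90°S): lon 298.72, lat 71.39.
Field (20°×10°, letters A–R): 298.72/20 → 14 → O, 71.39/10 → 7 → H; chars OH.
Square (2°×1°, digits 0–9): 18.72/2 → 9, 1.39/1 → 1; chars 91.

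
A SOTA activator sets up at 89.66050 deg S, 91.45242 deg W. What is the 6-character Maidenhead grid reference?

EA40gi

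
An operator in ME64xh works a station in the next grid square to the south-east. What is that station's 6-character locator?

ME74ag

Longitude subsquare x = 23; +1 → 24, wraps to 0 = a, carry into square.
Longitude square 6; +1 → 7.
Latitude subsquare h = 7; −1 → 6 = g.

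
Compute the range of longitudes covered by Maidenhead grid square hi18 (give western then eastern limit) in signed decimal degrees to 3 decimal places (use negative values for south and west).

Field H=7, I=8: +7·20° lon, +8·10° lat → SW at lon -40°, lat -10°.
Square 1, 8: +1·2° lon, +8·1° lat → SW at lon -38°, lat -2°.
Cell spans 2° lon × 1° lat.
west -38.000, east -36.000.

-38.000, -36.000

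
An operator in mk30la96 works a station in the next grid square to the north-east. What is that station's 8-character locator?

MK30ma07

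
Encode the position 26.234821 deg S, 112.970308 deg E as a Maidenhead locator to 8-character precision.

OG63ls63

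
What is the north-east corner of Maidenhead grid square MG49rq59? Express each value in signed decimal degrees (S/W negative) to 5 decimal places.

-20.29167, 69.46667

Field M=12, G=6: +12·20° lon, +6·10° lat → SW at lon 60°, lat -30°.
Square 4, 9: +4·2° lon, +9·1° lat → SW at lon 68°, lat -21°.
Subsquare r=17, q=16: +17·0.0833333° lon, +16·0.0416667° lat → SW at lon 69.4167°, lat -20.3333°.
Extended square 5, 9: +5·0.00833333° lon, +9·0.00416667° lat → SW at lon 69.4583°, lat -20.2958°.
Cell spans 0.00833333° lon × 0.00416667° lat. NE corner is SW corner plus one full cell.
latitude -20.29167, longitude 69.46667.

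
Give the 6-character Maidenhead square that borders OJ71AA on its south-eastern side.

Longitude subsquare a = 0; +1 → 1 = b.
Latitude subsquare a = 0; −1 → -1, wraps to 23 = x, carry into square.
Latitude square 1; −1 → 0.

OJ70bx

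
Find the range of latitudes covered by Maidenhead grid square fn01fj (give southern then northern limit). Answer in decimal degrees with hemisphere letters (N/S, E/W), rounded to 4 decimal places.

41.3750° N, 41.4167° N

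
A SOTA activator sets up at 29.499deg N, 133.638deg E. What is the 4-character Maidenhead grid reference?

PL69

Shift to the Maidenhead origin (180°W, 90°S): lon 313.64, lat 119.50.
Field: 313.64/20 → 15 → P, 119.50/10 → 11 → L; chars PL.
Square: 13.64/2 → 6, 9.50/1 → 9; chars 69.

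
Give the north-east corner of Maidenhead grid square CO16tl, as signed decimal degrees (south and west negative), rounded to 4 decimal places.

56.5000, -136.3333

Field C=2, O=14: +2·20° lon, +14·10° lat → SW at lon -140°, lat 50°.
Square 1, 6: +1·2° lon, +6·1° lat → SW at lon -138°, lat 56°.
Subsquare t=19, l=11: +19·0.0833333° lon, +11·0.0416667° lat → SW at lon -136.417°, lat 56.4583°.
Cell spans 0.0833333° lon × 0.0416667° lat. NE corner is SW corner plus one full cell.
latitude 56.5000, longitude -136.3333.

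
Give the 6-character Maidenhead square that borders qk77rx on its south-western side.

QK77qw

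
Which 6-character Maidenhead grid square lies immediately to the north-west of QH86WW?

QH86vx

Longitude subsquare w = 22; −1 → 21 = v.
Latitude subsquare w = 22; +1 → 23 = x.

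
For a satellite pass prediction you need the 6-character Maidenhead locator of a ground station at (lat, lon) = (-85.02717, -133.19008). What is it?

Shift to the Maidenhead origin (180°W, 90°S): lon 46.8099, lat 4.9728.
Field: 46.8099/20 → 2 → C, 4.9728/10 → 0 → A; chars CA.
Square: 6.8099/2 → 3, 4.9728/1 → 4; chars 34.
Subsquare: 0.8099/0.0833333 → 9 → j, 0.9728/0.0416667 → 23 → x; chars jx.

CA34jx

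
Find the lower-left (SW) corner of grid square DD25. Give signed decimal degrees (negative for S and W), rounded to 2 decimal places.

-55.00, -116.00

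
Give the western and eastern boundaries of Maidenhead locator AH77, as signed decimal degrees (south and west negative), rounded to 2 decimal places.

-166.00, -164.00

Field A=0, H=7: +0·20° lon, +7·10° lat → SW at lon -180°, lat -20°.
Square 7, 7: +7·2° lon, +7·1° lat → SW at lon -166°, lat -13°.
Cell spans 2° lon × 1° lat.
west -166.00, east -164.00.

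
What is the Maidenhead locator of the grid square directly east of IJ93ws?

IJ93xs

Longitude subsquare w = 22; +1 → 23 = x.
The latitude characters are unchanged.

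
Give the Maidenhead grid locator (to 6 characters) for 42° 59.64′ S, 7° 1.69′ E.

JE37ma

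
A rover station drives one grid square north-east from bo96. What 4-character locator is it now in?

Longitude square 9; +1 → 10, wraps to 0, carry into field.
Longitude field B = 1; +1 → 2 = C.
Latitude square 6; +1 → 7.

CO07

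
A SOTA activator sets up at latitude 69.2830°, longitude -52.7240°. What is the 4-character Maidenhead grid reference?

Shift to the Maidenhead origin (180°W, 90°S): lon 127.28, lat 159.28.
Field: lon ⌊127.28/20⌋ = 6 → G; lat ⌊159.28/10⌋ = 15 → P.
Square: lon ⌊7.28/2⌋ = 3; lat ⌊9.28/1⌋ = 9.

GP39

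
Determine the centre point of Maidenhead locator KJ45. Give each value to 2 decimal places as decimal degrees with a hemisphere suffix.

5.50° N, 29.00° E

Field K=10, J=9: +10·20° lon, +9·10° lat → SW at lon 20°, lat 0°.
Square 4, 5: +4·2° lon, +5·1° lat → SW at lon 28°, lat 5°.
Cell spans 2° lon × 1° lat. Centre is SW corner plus half of each.
latitude 5.50° N, longitude 29.00° E.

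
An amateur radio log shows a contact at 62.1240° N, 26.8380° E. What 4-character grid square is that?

KP32

Shift to the Maidenhead origin (180°W, 90°S): lon 206.84, lat 152.12.
Field (20°×10°, letters A–R): lon ⌊206.84/20⌋ = 10 → K; lat ⌊152.12/10⌋ = 15 → P.
Square (2°×1°, digits 0–9): lon ⌊6.84/2⌋ = 3; lat ⌊2.12/1⌋ = 2.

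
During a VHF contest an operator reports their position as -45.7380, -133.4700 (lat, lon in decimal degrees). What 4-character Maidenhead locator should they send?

CE34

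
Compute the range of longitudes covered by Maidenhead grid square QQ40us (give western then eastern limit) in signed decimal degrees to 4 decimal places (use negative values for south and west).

Field Q=16, Q=16: +16·20° lon, +16·10° lat → SW at lon 140°, lat 70°.
Square 4, 0: +4·2° lon, +0·1° lat → SW at lon 148°, lat 70°.
Subsquare u=20, s=18: +20·0.0833333° lon, +18·0.0416667° lat → SW at lon 149.667°, lat 70.75°.
Cell spans 0.0833333° lon × 0.0416667° lat.
west 149.6667, east 149.7500.

149.6667, 149.7500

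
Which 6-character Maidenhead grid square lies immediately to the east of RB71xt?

RB81at

Longitude subsquare x = 23; +1 → 24, wraps to 0 = a, carry into square.
Longitude square 7; +1 → 8.
The latitude characters are unchanged.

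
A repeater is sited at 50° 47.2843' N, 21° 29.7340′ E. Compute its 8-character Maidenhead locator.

Add 180° to longitude and 90° to latitude: 201.49557, 140.78807.
Field (20°×10°, letters A–R): 201.49557/20 → 10 → K, 140.78807/10 → 14 → O; chars KO.
Square (2°×1°, digits 0–9): 1.49557/2 → 0, 0.78807/1 → 0; chars 00.
Subsquare (5′×2.5′, letters a–x): 1.49557/0.0833333 → 17 → r, 0.78807/0.0416667 → 18 → s; chars rs.
Extended square (30″×15″, digits 0–9): 0.07890/0.00833333 → 9, 0.03807/0.00416667 → 9; chars 99.

KO00rs99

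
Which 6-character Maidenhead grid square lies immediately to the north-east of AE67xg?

Longitude subsquare x = 23; +1 → 24, wraps to 0 = a, carry into square.
Longitude square 6; +1 → 7.
Latitude subsquare g = 6; +1 → 7 = h.

AE77ah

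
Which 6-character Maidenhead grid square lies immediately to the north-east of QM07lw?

QM07mx

Longitude subsquare l = 11; +1 → 12 = m.
Latitude subsquare w = 22; +1 → 23 = x.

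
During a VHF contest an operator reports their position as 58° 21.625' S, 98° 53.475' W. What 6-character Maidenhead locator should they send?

Offset from 180°W / 90°S: lon 81.1088°, lat 31.6396°.
Field: 81.1088/20 → 4 → E, 31.6396/10 → 3 → D; chars ED.
Square: 1.1088/2 → 0, 1.6396/1 → 1; chars 01.
Subsquare: 1.1088/0.0833333 → 13 → n, 0.6396/0.0416667 → 15 → p; chars np.

ED01np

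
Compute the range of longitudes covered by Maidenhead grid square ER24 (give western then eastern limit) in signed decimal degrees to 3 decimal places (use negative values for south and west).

-96.000, -94.000

Field E=4, R=17: +4·20° lon, +17·10° lat → SW at lon -100°, lat 80°.
Square 2, 4: +2·2° lon, +4·1° lat → SW at lon -96°, lat 84°.
Cell spans 2° lon × 1° lat.
west -96.000, east -94.000.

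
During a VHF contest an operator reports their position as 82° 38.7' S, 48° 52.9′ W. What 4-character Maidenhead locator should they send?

Shift to the Maidenhead origin (180°W, 90°S): lon 131.12, lat 7.36.
Field: 131.12/20 → 6 → G, 7.36/10 → 0 → A; chars GA.
Square: 11.12/2 → 5, 7.36/1 → 7; chars 57.

GA57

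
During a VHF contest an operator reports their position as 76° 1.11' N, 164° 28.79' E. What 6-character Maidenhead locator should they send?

RQ26fa

Offset from 180°W / 90°S: lon 344.4798°, lat 166.0185°.
Field: lon ⌊344.4798/20⌋ = 17 → R; lat ⌊166.0185/10⌋ = 16 → Q.
Square: lon ⌊4.4798/2⌋ = 2; lat ⌊6.0185/1⌋ = 6.
Subsquare: lon ⌊0.4798/0.0833333⌋ = 5 → f; lat ⌊0.0185/0.0416667⌋ = 0 → a.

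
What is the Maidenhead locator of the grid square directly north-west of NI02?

MI93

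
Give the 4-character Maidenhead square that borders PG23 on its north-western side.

Longitude square 2; −1 → 1.
Latitude square 3; +1 → 4.

PG14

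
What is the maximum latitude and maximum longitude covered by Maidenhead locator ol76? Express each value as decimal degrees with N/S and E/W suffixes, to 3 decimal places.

Field O=14, L=11: +14·20° lon, +11·10° lat → SW at lon 100°, lat 20°.
Square 7, 6: +7·2° lon, +6·1° lat → SW at lon 114°, lat 26°.
Cell spans 2° lon × 1° lat. NE corner is SW corner plus one full cell.
latitude 27.000° N, longitude 116.000° E.

27.000° N, 116.000° E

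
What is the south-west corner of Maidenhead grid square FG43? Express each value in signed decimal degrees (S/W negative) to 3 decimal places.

-27.000, -72.000

Field F=5, G=6: +5·20° lon, +6·10° lat → SW at lon -80°, lat -30°.
Square 4, 3: +4·2° lon, +3·1° lat → SW at lon -72°, lat -27°.
latitude -27.000, longitude -72.000.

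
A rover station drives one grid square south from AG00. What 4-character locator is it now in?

AF09

Latitude square 0; −1 → -1, wraps to 9, carry into field.
Latitude field G = 6; −1 → 5 = F.
The longitude characters are unchanged.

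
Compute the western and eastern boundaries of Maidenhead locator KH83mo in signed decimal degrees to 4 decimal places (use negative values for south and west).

Field K=10, H=7: +10·20° lon, +7·10° lat → SW at lon 20°, lat -20°.
Square 8, 3: +8·2° lon, +3·1° lat → SW at lon 36°, lat -17°.
Subsquare m=12, o=14: +12·0.0833333° lon, +14·0.0416667° lat → SW at lon 37°, lat -16.4167°.
Cell spans 0.0833333° lon × 0.0416667° lat.
west 37.0000, east 37.0833.

37.0000, 37.0833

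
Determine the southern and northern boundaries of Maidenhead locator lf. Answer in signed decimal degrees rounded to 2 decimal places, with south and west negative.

Field L=11, F=5: +11·20° lon, +5·10° lat → SW at lon 40°, lat -40°.
Cell spans 20° lon × 10° lat.
south -40.00, north -30.00.

-40.00, -30.00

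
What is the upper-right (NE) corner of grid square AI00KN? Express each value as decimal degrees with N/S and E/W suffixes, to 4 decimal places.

Field A=0, I=8: +0·20° lon, +8·10° lat → SW at lon -180°, lat -10°.
Square 0, 0: +0·2° lon, +0·1° lat → SW at lon -180°, lat -10°.
Subsquare k=10, n=13: +10·0.0833333° lon, +13·0.0416667° lat → SW at lon -179.167°, lat -9.45833°.
Cell spans 0.0833333° lon × 0.0416667° lat. NE corner is SW corner plus one full cell.
latitude 9.4167° S, longitude 179.0833° W.

9.4167° S, 179.0833° W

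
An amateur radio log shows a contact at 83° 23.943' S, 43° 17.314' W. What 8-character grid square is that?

Offset from 180°W / 90°S: lon 136.71143°, lat 6.60095°.
Field: 136.71143/20 → 6 → G, 6.60095/10 → 0 → A; chars GA.
Square: 16.71143/2 → 8, 6.60095/1 → 6; chars 86.
Subsquare: 0.71143/0.0833333 → 8 → i, 0.60095/0.0416667 → 14 → o; chars io.
Extended square: 0.04477/0.00833333 → 5, 0.01762/0.00416667 → 4; chars 54.

GA86io54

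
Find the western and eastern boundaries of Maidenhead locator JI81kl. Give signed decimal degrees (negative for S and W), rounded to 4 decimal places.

Field J=9, I=8: +9·20° lon, +8·10° lat → SW at lon 0°, lat -10°.
Square 8, 1: +8·2° lon, +1·1° lat → SW at lon 16°, lat -9°.
Subsquare k=10, l=11: +10·0.0833333° lon, +11·0.0416667° lat → SW at lon 16.8333°, lat -8.54167°.
Cell spans 0.0833333° lon × 0.0416667° lat.
west 16.8333, east 16.9167.

16.8333, 16.9167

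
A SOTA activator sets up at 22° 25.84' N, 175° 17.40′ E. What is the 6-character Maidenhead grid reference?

Add 180° to longitude and 90° to latitude: 355.2900, 112.4307.
Field: lon ⌊355.2900/20⌋ = 17 → R; lat ⌊112.4307/10⌋ = 11 → L.
Square: lon ⌊15.2900/2⌋ = 7; lat ⌊2.4307/1⌋ = 2.
Subsquare: lon ⌊1.2900/0.0833333⌋ = 15 → p; lat ⌊0.4307/0.0416667⌋ = 10 → k.

RL72pk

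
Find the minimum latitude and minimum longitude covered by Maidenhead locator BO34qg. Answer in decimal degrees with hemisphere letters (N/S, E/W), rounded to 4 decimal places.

54.2500° N, 152.6667° W

Field B=1, O=14: +1·20° lon, +14·10° lat → SW at lon -160°, lat 50°.
Square 3, 4: +3·2° lon, +4·1° lat → SW at lon -154°, lat 54°.
Subsquare q=16, g=6: +16·0.0833333° lon, +6·0.0416667° lat → SW at lon -152.667°, lat 54.25°.
latitude 54.2500° N, longitude 152.6667° W.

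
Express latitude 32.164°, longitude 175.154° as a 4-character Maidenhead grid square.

Offset from 180°W / 90°S: lon 355.15°, lat 122.16°.
Field (20°×10°, letters A–R): 355.15/20 → 17 → R, 122.16/10 → 12 → M; chars RM.
Square (2°×1°, digits 0–9): 15.15/2 → 7, 2.16/1 → 2; chars 72.

RM72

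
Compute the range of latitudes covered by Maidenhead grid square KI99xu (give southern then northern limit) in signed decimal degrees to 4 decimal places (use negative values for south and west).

-0.1667, -0.1250

Field K=10, I=8: +10·20° lon, +8·10° lat → SW at lon 20°, lat -10°.
Square 9, 9: +9·2° lon, +9·1° lat → SW at lon 38°, lat -1°.
Subsquare x=23, u=20: +23·0.0833333° lon, +20·0.0416667° lat → SW at lon 39.9167°, lat -0.166667°.
Cell spans 0.0833333° lon × 0.0416667° lat.
south -0.1667, north -0.1250.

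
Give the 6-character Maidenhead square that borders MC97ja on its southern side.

MC96jx

Latitude subsquare a = 0; −1 → -1, wraps to 23 = x, carry into square.
Latitude square 7; −1 → 6.
The longitude characters are unchanged.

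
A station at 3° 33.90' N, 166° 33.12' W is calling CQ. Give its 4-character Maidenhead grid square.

AJ63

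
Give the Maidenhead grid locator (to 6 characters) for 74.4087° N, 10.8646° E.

Add 180° to longitude and 90° to latitude: 190.8646, 164.4087.
Field: lon ⌊190.8646/20⌋ = 9 → J; lat ⌊164.4087/10⌋ = 16 → Q.
Square: lon ⌊10.8646/2⌋ = 5; lat ⌊4.4087/1⌋ = 4.
Subsquare: lon ⌊0.8646/0.0833333⌋ = 10 → k; lat ⌊0.4087/0.0416667⌋ = 9 → j.

JQ54kj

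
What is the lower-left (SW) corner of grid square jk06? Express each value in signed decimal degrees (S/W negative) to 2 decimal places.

16.00, 0.00

Field J=9, K=10: +9·20° lon, +10·10° lat → SW at lon 0°, lat 10°.
Square 0, 6: +0·2° lon, +6·1° lat → SW at lon 0°, lat 16°.
latitude 16.00, longitude 0.00.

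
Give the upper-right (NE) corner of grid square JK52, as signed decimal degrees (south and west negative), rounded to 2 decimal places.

Field J=9, K=10: +9·20° lon, +10·10° lat → SW at lon 0°, lat 10°.
Square 5, 2: +5·2° lon, +2·1° lat → SW at lon 10°, lat 12°.
Cell spans 2° lon × 1° lat. NE corner is SW corner plus one full cell.
latitude 13.00, longitude 12.00.

13.00, 12.00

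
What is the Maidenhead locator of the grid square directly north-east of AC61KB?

Longitude subsquare k = 10; +1 → 11 = l.
Latitude subsquare b = 1; +1 → 2 = c.

AC61lc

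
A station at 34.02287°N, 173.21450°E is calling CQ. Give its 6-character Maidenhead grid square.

RM64oa

Offset from 180°W / 90°S: lon 353.2145°, lat 124.0229°.
Field: lon ⌊353.2145/20⌋ = 17 → R; lat ⌊124.0229/10⌋ = 12 → M.
Square: lon ⌊13.2145/2⌋ = 6; lat ⌊4.0229/1⌋ = 4.
Subsquare: lon ⌊1.2145/0.0833333⌋ = 14 → o; lat ⌊0.0229/0.0416667⌋ = 0 → a.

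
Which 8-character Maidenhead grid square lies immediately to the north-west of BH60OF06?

Longitude extended square 0; −1 → -1, wraps to 9, carry into subsquare.
Longitude subsquare o = 14; −1 → 13 = n.
Latitude extended square 6; +1 → 7.

BH60nf97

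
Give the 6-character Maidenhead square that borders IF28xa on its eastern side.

Longitude subsquare x = 23; +1 → 24, wraps to 0 = a, carry into square.
Longitude square 2; +1 → 3.
The latitude characters are unchanged.

IF38aa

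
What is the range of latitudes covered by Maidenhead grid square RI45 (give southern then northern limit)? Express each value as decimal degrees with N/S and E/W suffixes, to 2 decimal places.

5.00° S, 4.00° S

Field R=17, I=8: +17·20° lon, +8·10° lat → SW at lon 160°, lat -10°.
Square 4, 5: +4·2° lon, +5·1° lat → SW at lon 168°, lat -5°.
Cell spans 2° lon × 1° lat.
south 5.00° S, north 4.00° S.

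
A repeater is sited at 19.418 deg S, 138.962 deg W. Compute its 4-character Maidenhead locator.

Shift to the Maidenhead origin (180°W, 90°S): lon 41.04, lat 70.58.
Field: lon ⌊41.04/20⌋ = 2 → C; lat ⌊70.58/10⌋ = 7 → H.
Square: lon ⌊1.04/2⌋ = 0; lat ⌊0.58/1⌋ = 0.

CH00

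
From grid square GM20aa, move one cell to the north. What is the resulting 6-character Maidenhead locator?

Latitude subsquare a = 0; +1 → 1 = b.
The longitude characters are unchanged.

GM20ab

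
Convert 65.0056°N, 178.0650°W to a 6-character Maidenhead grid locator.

Shift to the Maidenhead origin (180°W, 90°S): lon 1.9350, lat 155.0056.
Field: lon ⌊1.9350/20⌋ = 0 → A; lat ⌊155.0056/10⌋ = 15 → P.
Square: lon ⌊1.9350/2⌋ = 0; lat ⌊5.0056/1⌋ = 5.
Subsquare: lon ⌊1.9350/0.0833333⌋ = 23 → x; lat ⌊0.0056/0.0416667⌋ = 0 → a.

AP05xa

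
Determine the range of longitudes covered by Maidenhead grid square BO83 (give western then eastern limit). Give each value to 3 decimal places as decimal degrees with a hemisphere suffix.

144.000° W, 142.000° W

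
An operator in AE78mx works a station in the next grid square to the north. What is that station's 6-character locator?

AE79ma

Latitude subsquare x = 23; +1 → 24, wraps to 0 = a, carry into square.
Latitude square 8; +1 → 9.
The longitude characters are unchanged.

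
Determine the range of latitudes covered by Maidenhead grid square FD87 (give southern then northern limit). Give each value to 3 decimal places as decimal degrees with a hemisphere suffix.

Field F=5, D=3: +5·20° lon, +3·10° lat → SW at lon -80°, lat -60°.
Square 8, 7: +8·2° lon, +7·1° lat → SW at lon -64°, lat -53°.
Cell spans 2° lon × 1° lat.
south 53.000° S, north 52.000° S.

53.000° S, 52.000° S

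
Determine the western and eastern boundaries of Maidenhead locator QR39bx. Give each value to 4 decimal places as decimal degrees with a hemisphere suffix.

Field Q=16, R=17: +16·20° lon, +17·10° lat → SW at lon 140°, lat 80°.
Square 3, 9: +3·2° lon, +9·1° lat → SW at lon 146°, lat 89°.
Subsquare b=1, x=23: +1·0.0833333° lon, +23·0.0416667° lat → SW at lon 146.083°, lat 89.9583°.
Cell spans 0.0833333° lon × 0.0416667° lat.
west 146.0833° E, east 146.1667° E.

146.0833° E, 146.1667° E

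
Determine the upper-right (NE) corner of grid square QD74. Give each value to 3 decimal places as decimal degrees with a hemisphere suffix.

55.000° S, 156.000° E

Field Q=16, D=3: +16·20° lon, +3·10° lat → SW at lon 140°, lat -60°.
Square 7, 4: +7·2° lon, +4·1° lat → SW at lon 154°, lat -56°.
Cell spans 2° lon × 1° lat. NE corner is SW corner plus one full cell.
latitude 55.000° S, longitude 156.000° E.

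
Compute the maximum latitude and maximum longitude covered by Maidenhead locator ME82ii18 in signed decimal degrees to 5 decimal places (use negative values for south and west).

Field M=12, E=4: +12·20° lon, +4·10° lat → SW at lon 60°, lat -50°.
Square 8, 2: +8·2° lon, +2·1° lat → SW at lon 76°, lat -48°.
Subsquare i=8, i=8: +8·0.0833333° lon, +8·0.0416667° lat → SW at lon 76.6667°, lat -47.6667°.
Extended square 1, 8: +1·0.00833333° lon, +8·0.00416667° lat → SW at lon 76.675°, lat -47.6333°.
Cell spans 0.00833333° lon × 0.00416667° lat. NE corner is SW corner plus one full cell.
latitude -47.62917, longitude 76.68333.

-47.62917, 76.68333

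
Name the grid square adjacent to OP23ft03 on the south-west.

OP23et92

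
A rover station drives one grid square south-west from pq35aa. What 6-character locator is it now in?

Longitude subsquare a = 0; −1 → -1, wraps to 23 = x, carry into square.
Longitude square 3; −1 → 2.
Latitude subsquare a = 0; −1 → -1, wraps to 23 = x, carry into square.
Latitude square 5; −1 → 4.

PQ24xx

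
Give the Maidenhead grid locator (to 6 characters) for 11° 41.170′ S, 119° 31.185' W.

DH08fh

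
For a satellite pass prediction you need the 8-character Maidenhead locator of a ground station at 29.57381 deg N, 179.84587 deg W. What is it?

Offset from 180°W / 90°S: lon 0.15413°, lat 119.57381°.
Field: lon ⌊0.15413/20⌋ = 0 → A; lat ⌊119.57381/10⌋ = 11 → L.
Square: lon ⌊0.15413/2⌋ = 0; lat ⌊9.57381/1⌋ = 9.
Subsquare: lon ⌊0.15413/0.0833333⌋ = 1 → b; lat ⌊0.57381/0.0416667⌋ = 13 → n.
Extended square: lon ⌊0.07080/0.00833333⌋ = 8; lat ⌊0.03214/0.00416667⌋ = 7.

AL09bn87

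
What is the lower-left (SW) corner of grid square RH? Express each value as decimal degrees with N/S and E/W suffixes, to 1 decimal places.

20.0° S, 160.0° E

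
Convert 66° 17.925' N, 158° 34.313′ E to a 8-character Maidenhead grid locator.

QP96gh81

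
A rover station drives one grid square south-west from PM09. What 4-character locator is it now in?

OM98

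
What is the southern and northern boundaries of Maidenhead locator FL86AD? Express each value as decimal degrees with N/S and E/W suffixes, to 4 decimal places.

26.1250° N, 26.1667° N

Field F=5, L=11: +5·20° lon, +11·10° lat → SW at lon -80°, lat 20°.
Square 8, 6: +8·2° lon, +6·1° lat → SW at lon -64°, lat 26°.
Subsquare a=0, d=3: +0·0.0833333° lon, +3·0.0416667° lat → SW at lon -64°, lat 26.125°.
Cell spans 0.0833333° lon × 0.0416667° lat.
south 26.1250° N, north 26.1667° N.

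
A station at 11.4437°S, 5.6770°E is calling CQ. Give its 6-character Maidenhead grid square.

JH28un

Offset from 180°W / 90°S: lon 185.6770°, lat 78.5563°.
Field (20°×10°, letters A–R): 185.6770/20 → 9 → J, 78.5563/10 → 7 → H; chars JH.
Square (2°×1°, digits 0–9): 5.6770/2 → 2, 8.5563/1 → 8; chars 28.
Subsquare (5′×2.5′, letters a–x): 1.6770/0.0833333 → 20 → u, 0.5563/0.0416667 → 13 → n; chars un.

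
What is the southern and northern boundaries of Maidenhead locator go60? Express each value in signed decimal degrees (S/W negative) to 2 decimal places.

Field G=6, O=14: +6·20° lon, +14·10° lat → SW at lon -60°, lat 50°.
Square 6, 0: +6·2° lon, +0·1° lat → SW at lon -48°, lat 50°.
Cell spans 2° lon × 1° lat.
south 50.00, north 51.00.

50.00, 51.00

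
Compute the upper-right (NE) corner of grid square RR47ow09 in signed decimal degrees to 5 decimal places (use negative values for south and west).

Field R=17, R=17: +17·20° lon, +17·10° lat → SW at lon 160°, lat 80°.
Square 4, 7: +4·2° lon, +7·1° lat → SW at lon 168°, lat 87°.
Subsquare o=14, w=22: +14·0.0833333° lon, +22·0.0416667° lat → SW at lon 169.167°, lat 87.9167°.
Extended square 0, 9: +0·0.00833333° lon, +9·0.00416667° lat → SW at lon 169.167°, lat 87.9542°.
Cell spans 0.00833333° lon × 0.00416667° lat. NE corner is SW corner plus one full cell.
latitude 87.95833, longitude 169.17500.

87.95833, 169.17500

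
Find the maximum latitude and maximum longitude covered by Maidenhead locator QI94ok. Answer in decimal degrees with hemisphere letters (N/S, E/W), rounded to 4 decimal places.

Field Q=16, I=8: +16·20° lon, +8·10° lat → SW at lon 140°, lat -10°.
Square 9, 4: +9·2° lon, +4·1° lat → SW at lon 158°, lat -6°.
Subsquare o=14, k=10: +14·0.0833333° lon, +10·0.0416667° lat → SW at lon 159.167°, lat -5.58333°.
Cell spans 0.0833333° lon × 0.0416667° lat. NE corner is SW corner plus one full cell.
latitude 5.5417° S, longitude 159.2500° E.

5.5417° S, 159.2500° E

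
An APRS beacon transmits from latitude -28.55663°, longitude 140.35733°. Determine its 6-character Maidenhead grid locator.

QG01ek

Offset from 180°W / 90°S: lon 320.3573°, lat 61.4434°.
Field: 320.3573/20 → 16 → Q, 61.4434/10 → 6 → G; chars QG.
Square: 0.3573/2 → 0, 1.4434/1 → 1; chars 01.
Subsquare: 0.3573/0.0833333 → 4 → e, 0.4434/0.0416667 → 10 → k; chars ek.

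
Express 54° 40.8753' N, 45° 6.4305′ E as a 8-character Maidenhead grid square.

LO24nq23

Add 180° to longitude and 90° to latitude: 225.10717, 144.68125.
Field (20°×10°, letters A–R): lon ⌊225.10717/20⌋ = 11 → L; lat ⌊144.68125/10⌋ = 14 → O.
Square (2°×1°, digits 0–9): lon ⌊5.10717/2⌋ = 2; lat ⌊4.68125/1⌋ = 4.
Subsquare (5′×2.5′, letters a–x): lon ⌊1.10717/0.0833333⌋ = 13 → n; lat ⌊0.68125/0.0416667⌋ = 16 → q.
Extended square (30″×15″, digits 0–9): lon ⌊0.02384/0.00833333⌋ = 2; lat ⌊0.01459/0.00416667⌋ = 3.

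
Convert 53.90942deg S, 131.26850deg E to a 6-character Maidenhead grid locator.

Offset from 180°W / 90°S: lon 311.2685°, lat 36.0906°.
Field: lon ⌊311.2685/20⌋ = 15 → P; lat ⌊36.0906/10⌋ = 3 → D.
Square: lon ⌊11.2685/2⌋ = 5; lat ⌊6.0906/1⌋ = 6.
Subsquare: lon ⌊1.2685/0.0833333⌋ = 15 → p; lat ⌊0.0906/0.0416667⌋ = 2 → c.

PD56pc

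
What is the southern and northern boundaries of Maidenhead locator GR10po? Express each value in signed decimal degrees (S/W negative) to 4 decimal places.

80.5833, 80.6250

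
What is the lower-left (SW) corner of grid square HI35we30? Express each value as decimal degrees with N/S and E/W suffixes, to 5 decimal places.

Field H=7, I=8: +7·20° lon, +8·10° lat → SW at lon -40°, lat -10°.
Square 3, 5: +3·2° lon, +5·1° lat → SW at lon -34°, lat -5°.
Subsquare w=22, e=4: +22·0.0833333° lon, +4·0.0416667° lat → SW at lon -32.1667°, lat -4.83333°.
Extended square 3, 0: +3·0.00833333° lon, +0·0.00416667° lat → SW at lon -32.1417°, lat -4.83333°.
latitude 4.83333° S, longitude 32.14167° W.

4.83333° S, 32.14167° W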